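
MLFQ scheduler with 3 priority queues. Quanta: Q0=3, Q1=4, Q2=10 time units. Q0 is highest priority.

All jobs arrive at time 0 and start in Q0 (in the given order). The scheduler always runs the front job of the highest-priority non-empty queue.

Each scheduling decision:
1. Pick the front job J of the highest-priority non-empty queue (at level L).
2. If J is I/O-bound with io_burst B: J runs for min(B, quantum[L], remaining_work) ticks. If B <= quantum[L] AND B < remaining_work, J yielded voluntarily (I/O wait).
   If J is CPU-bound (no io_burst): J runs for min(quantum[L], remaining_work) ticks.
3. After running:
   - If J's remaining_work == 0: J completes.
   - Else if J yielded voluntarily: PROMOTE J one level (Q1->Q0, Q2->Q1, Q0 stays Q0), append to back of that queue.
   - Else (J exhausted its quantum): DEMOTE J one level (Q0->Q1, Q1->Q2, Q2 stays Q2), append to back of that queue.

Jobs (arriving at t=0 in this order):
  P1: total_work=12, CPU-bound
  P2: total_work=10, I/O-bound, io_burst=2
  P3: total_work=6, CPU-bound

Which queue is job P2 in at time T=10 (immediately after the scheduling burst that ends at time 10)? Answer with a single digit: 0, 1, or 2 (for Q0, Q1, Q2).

Answer: 0

Derivation:
t=0-3: P1@Q0 runs 3, rem=9, quantum used, demote→Q1. Q0=[P2,P3] Q1=[P1] Q2=[]
t=3-5: P2@Q0 runs 2, rem=8, I/O yield, promote→Q0. Q0=[P3,P2] Q1=[P1] Q2=[]
t=5-8: P3@Q0 runs 3, rem=3, quantum used, demote→Q1. Q0=[P2] Q1=[P1,P3] Q2=[]
t=8-10: P2@Q0 runs 2, rem=6, I/O yield, promote→Q0. Q0=[P2] Q1=[P1,P3] Q2=[]
t=10-12: P2@Q0 runs 2, rem=4, I/O yield, promote→Q0. Q0=[P2] Q1=[P1,P3] Q2=[]
t=12-14: P2@Q0 runs 2, rem=2, I/O yield, promote→Q0. Q0=[P2] Q1=[P1,P3] Q2=[]
t=14-16: P2@Q0 runs 2, rem=0, completes. Q0=[] Q1=[P1,P3] Q2=[]
t=16-20: P1@Q1 runs 4, rem=5, quantum used, demote→Q2. Q0=[] Q1=[P3] Q2=[P1]
t=20-23: P3@Q1 runs 3, rem=0, completes. Q0=[] Q1=[] Q2=[P1]
t=23-28: P1@Q2 runs 5, rem=0, completes. Q0=[] Q1=[] Q2=[]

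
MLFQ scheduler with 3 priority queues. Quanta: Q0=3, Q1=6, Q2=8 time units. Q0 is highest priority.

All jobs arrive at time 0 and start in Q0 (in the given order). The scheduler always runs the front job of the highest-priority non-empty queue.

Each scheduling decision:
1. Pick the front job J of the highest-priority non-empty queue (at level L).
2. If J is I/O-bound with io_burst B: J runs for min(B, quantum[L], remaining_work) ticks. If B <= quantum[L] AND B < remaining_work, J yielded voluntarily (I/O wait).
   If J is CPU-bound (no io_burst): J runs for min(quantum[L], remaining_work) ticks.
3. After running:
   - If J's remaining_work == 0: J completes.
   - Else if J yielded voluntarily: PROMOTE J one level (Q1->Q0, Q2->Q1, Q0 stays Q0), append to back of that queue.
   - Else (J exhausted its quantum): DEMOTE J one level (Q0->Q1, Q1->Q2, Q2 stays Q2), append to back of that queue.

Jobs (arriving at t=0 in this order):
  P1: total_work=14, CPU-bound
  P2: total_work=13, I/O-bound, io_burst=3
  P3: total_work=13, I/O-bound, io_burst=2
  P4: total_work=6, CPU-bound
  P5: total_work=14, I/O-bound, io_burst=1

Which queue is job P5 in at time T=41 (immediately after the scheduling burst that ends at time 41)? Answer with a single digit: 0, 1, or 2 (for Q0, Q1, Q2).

t=0-3: P1@Q0 runs 3, rem=11, quantum used, demote→Q1. Q0=[P2,P3,P4,P5] Q1=[P1] Q2=[]
t=3-6: P2@Q0 runs 3, rem=10, I/O yield, promote→Q0. Q0=[P3,P4,P5,P2] Q1=[P1] Q2=[]
t=6-8: P3@Q0 runs 2, rem=11, I/O yield, promote→Q0. Q0=[P4,P5,P2,P3] Q1=[P1] Q2=[]
t=8-11: P4@Q0 runs 3, rem=3, quantum used, demote→Q1. Q0=[P5,P2,P3] Q1=[P1,P4] Q2=[]
t=11-12: P5@Q0 runs 1, rem=13, I/O yield, promote→Q0. Q0=[P2,P3,P5] Q1=[P1,P4] Q2=[]
t=12-15: P2@Q0 runs 3, rem=7, I/O yield, promote→Q0. Q0=[P3,P5,P2] Q1=[P1,P4] Q2=[]
t=15-17: P3@Q0 runs 2, rem=9, I/O yield, promote→Q0. Q0=[P5,P2,P3] Q1=[P1,P4] Q2=[]
t=17-18: P5@Q0 runs 1, rem=12, I/O yield, promote→Q0. Q0=[P2,P3,P5] Q1=[P1,P4] Q2=[]
t=18-21: P2@Q0 runs 3, rem=4, I/O yield, promote→Q0. Q0=[P3,P5,P2] Q1=[P1,P4] Q2=[]
t=21-23: P3@Q0 runs 2, rem=7, I/O yield, promote→Q0. Q0=[P5,P2,P3] Q1=[P1,P4] Q2=[]
t=23-24: P5@Q0 runs 1, rem=11, I/O yield, promote→Q0. Q0=[P2,P3,P5] Q1=[P1,P4] Q2=[]
t=24-27: P2@Q0 runs 3, rem=1, I/O yield, promote→Q0. Q0=[P3,P5,P2] Q1=[P1,P4] Q2=[]
t=27-29: P3@Q0 runs 2, rem=5, I/O yield, promote→Q0. Q0=[P5,P2,P3] Q1=[P1,P4] Q2=[]
t=29-30: P5@Q0 runs 1, rem=10, I/O yield, promote→Q0. Q0=[P2,P3,P5] Q1=[P1,P4] Q2=[]
t=30-31: P2@Q0 runs 1, rem=0, completes. Q0=[P3,P5] Q1=[P1,P4] Q2=[]
t=31-33: P3@Q0 runs 2, rem=3, I/O yield, promote→Q0. Q0=[P5,P3] Q1=[P1,P4] Q2=[]
t=33-34: P5@Q0 runs 1, rem=9, I/O yield, promote→Q0. Q0=[P3,P5] Q1=[P1,P4] Q2=[]
t=34-36: P3@Q0 runs 2, rem=1, I/O yield, promote→Q0. Q0=[P5,P3] Q1=[P1,P4] Q2=[]
t=36-37: P5@Q0 runs 1, rem=8, I/O yield, promote→Q0. Q0=[P3,P5] Q1=[P1,P4] Q2=[]
t=37-38: P3@Q0 runs 1, rem=0, completes. Q0=[P5] Q1=[P1,P4] Q2=[]
t=38-39: P5@Q0 runs 1, rem=7, I/O yield, promote→Q0. Q0=[P5] Q1=[P1,P4] Q2=[]
t=39-40: P5@Q0 runs 1, rem=6, I/O yield, promote→Q0. Q0=[P5] Q1=[P1,P4] Q2=[]
t=40-41: P5@Q0 runs 1, rem=5, I/O yield, promote→Q0. Q0=[P5] Q1=[P1,P4] Q2=[]
t=41-42: P5@Q0 runs 1, rem=4, I/O yield, promote→Q0. Q0=[P5] Q1=[P1,P4] Q2=[]
t=42-43: P5@Q0 runs 1, rem=3, I/O yield, promote→Q0. Q0=[P5] Q1=[P1,P4] Q2=[]
t=43-44: P5@Q0 runs 1, rem=2, I/O yield, promote→Q0. Q0=[P5] Q1=[P1,P4] Q2=[]
t=44-45: P5@Q0 runs 1, rem=1, I/O yield, promote→Q0. Q0=[P5] Q1=[P1,P4] Q2=[]
t=45-46: P5@Q0 runs 1, rem=0, completes. Q0=[] Q1=[P1,P4] Q2=[]
t=46-52: P1@Q1 runs 6, rem=5, quantum used, demote→Q2. Q0=[] Q1=[P4] Q2=[P1]
t=52-55: P4@Q1 runs 3, rem=0, completes. Q0=[] Q1=[] Q2=[P1]
t=55-60: P1@Q2 runs 5, rem=0, completes. Q0=[] Q1=[] Q2=[]

Answer: 0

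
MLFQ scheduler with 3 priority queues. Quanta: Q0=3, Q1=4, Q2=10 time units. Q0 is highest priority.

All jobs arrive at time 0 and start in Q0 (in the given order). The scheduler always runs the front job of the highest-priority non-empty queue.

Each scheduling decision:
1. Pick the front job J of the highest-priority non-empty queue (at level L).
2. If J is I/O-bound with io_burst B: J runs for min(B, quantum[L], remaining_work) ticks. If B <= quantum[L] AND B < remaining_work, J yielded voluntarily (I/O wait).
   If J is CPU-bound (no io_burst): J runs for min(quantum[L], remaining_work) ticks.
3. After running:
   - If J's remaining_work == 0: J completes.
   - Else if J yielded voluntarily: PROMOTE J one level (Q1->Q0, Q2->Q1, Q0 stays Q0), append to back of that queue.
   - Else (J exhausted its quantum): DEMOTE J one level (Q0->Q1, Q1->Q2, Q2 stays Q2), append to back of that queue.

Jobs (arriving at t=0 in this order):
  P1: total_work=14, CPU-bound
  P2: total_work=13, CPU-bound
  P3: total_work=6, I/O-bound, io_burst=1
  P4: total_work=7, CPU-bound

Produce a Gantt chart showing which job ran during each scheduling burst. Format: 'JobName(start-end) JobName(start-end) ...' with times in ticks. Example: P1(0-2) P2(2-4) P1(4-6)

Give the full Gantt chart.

Answer: P1(0-3) P2(3-6) P3(6-7) P4(7-10) P3(10-11) P3(11-12) P3(12-13) P3(13-14) P3(14-15) P1(15-19) P2(19-23) P4(23-27) P1(27-34) P2(34-40)

Derivation:
t=0-3: P1@Q0 runs 3, rem=11, quantum used, demote→Q1. Q0=[P2,P3,P4] Q1=[P1] Q2=[]
t=3-6: P2@Q0 runs 3, rem=10, quantum used, demote→Q1. Q0=[P3,P4] Q1=[P1,P2] Q2=[]
t=6-7: P3@Q0 runs 1, rem=5, I/O yield, promote→Q0. Q0=[P4,P3] Q1=[P1,P2] Q2=[]
t=7-10: P4@Q0 runs 3, rem=4, quantum used, demote→Q1. Q0=[P3] Q1=[P1,P2,P4] Q2=[]
t=10-11: P3@Q0 runs 1, rem=4, I/O yield, promote→Q0. Q0=[P3] Q1=[P1,P2,P4] Q2=[]
t=11-12: P3@Q0 runs 1, rem=3, I/O yield, promote→Q0. Q0=[P3] Q1=[P1,P2,P4] Q2=[]
t=12-13: P3@Q0 runs 1, rem=2, I/O yield, promote→Q0. Q0=[P3] Q1=[P1,P2,P4] Q2=[]
t=13-14: P3@Q0 runs 1, rem=1, I/O yield, promote→Q0. Q0=[P3] Q1=[P1,P2,P4] Q2=[]
t=14-15: P3@Q0 runs 1, rem=0, completes. Q0=[] Q1=[P1,P2,P4] Q2=[]
t=15-19: P1@Q1 runs 4, rem=7, quantum used, demote→Q2. Q0=[] Q1=[P2,P4] Q2=[P1]
t=19-23: P2@Q1 runs 4, rem=6, quantum used, demote→Q2. Q0=[] Q1=[P4] Q2=[P1,P2]
t=23-27: P4@Q1 runs 4, rem=0, completes. Q0=[] Q1=[] Q2=[P1,P2]
t=27-34: P1@Q2 runs 7, rem=0, completes. Q0=[] Q1=[] Q2=[P2]
t=34-40: P2@Q2 runs 6, rem=0, completes. Q0=[] Q1=[] Q2=[]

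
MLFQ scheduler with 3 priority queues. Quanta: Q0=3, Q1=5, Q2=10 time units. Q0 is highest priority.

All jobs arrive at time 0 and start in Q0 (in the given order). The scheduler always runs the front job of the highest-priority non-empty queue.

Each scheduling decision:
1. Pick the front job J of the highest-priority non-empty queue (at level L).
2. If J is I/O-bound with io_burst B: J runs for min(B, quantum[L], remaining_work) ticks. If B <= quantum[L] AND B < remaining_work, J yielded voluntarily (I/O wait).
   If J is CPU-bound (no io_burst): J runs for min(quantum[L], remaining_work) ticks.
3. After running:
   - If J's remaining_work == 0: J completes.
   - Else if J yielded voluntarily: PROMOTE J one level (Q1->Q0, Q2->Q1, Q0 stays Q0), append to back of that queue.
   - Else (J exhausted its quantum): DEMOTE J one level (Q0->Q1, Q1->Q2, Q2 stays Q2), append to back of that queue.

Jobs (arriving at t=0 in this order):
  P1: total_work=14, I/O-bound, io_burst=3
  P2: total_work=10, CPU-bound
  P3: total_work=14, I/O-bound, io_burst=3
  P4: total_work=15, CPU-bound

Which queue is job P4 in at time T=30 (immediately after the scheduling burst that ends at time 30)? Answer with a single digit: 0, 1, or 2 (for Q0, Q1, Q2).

t=0-3: P1@Q0 runs 3, rem=11, I/O yield, promote→Q0. Q0=[P2,P3,P4,P1] Q1=[] Q2=[]
t=3-6: P2@Q0 runs 3, rem=7, quantum used, demote→Q1. Q0=[P3,P4,P1] Q1=[P2] Q2=[]
t=6-9: P3@Q0 runs 3, rem=11, I/O yield, promote→Q0. Q0=[P4,P1,P3] Q1=[P2] Q2=[]
t=9-12: P4@Q0 runs 3, rem=12, quantum used, demote→Q1. Q0=[P1,P3] Q1=[P2,P4] Q2=[]
t=12-15: P1@Q0 runs 3, rem=8, I/O yield, promote→Q0. Q0=[P3,P1] Q1=[P2,P4] Q2=[]
t=15-18: P3@Q0 runs 3, rem=8, I/O yield, promote→Q0. Q0=[P1,P3] Q1=[P2,P4] Q2=[]
t=18-21: P1@Q0 runs 3, rem=5, I/O yield, promote→Q0. Q0=[P3,P1] Q1=[P2,P4] Q2=[]
t=21-24: P3@Q0 runs 3, rem=5, I/O yield, promote→Q0. Q0=[P1,P3] Q1=[P2,P4] Q2=[]
t=24-27: P1@Q0 runs 3, rem=2, I/O yield, promote→Q0. Q0=[P3,P1] Q1=[P2,P4] Q2=[]
t=27-30: P3@Q0 runs 3, rem=2, I/O yield, promote→Q0. Q0=[P1,P3] Q1=[P2,P4] Q2=[]
t=30-32: P1@Q0 runs 2, rem=0, completes. Q0=[P3] Q1=[P2,P4] Q2=[]
t=32-34: P3@Q0 runs 2, rem=0, completes. Q0=[] Q1=[P2,P4] Q2=[]
t=34-39: P2@Q1 runs 5, rem=2, quantum used, demote→Q2. Q0=[] Q1=[P4] Q2=[P2]
t=39-44: P4@Q1 runs 5, rem=7, quantum used, demote→Q2. Q0=[] Q1=[] Q2=[P2,P4]
t=44-46: P2@Q2 runs 2, rem=0, completes. Q0=[] Q1=[] Q2=[P4]
t=46-53: P4@Q2 runs 7, rem=0, completes. Q0=[] Q1=[] Q2=[]

Answer: 1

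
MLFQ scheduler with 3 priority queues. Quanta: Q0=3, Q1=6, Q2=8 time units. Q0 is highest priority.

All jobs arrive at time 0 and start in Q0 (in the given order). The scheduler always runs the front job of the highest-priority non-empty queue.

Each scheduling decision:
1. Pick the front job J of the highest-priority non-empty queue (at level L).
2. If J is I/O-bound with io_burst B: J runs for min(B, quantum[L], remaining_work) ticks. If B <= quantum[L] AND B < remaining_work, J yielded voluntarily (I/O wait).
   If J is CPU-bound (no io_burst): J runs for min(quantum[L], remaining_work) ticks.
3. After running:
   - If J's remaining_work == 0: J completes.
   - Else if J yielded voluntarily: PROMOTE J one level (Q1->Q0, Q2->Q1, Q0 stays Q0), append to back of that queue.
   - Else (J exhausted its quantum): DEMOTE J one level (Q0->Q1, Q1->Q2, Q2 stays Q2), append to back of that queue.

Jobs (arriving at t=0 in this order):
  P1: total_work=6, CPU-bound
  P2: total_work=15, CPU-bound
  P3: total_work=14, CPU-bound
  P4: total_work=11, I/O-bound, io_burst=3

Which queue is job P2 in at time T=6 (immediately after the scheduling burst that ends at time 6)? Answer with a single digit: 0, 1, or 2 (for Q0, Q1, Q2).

t=0-3: P1@Q0 runs 3, rem=3, quantum used, demote→Q1. Q0=[P2,P3,P4] Q1=[P1] Q2=[]
t=3-6: P2@Q0 runs 3, rem=12, quantum used, demote→Q1. Q0=[P3,P4] Q1=[P1,P2] Q2=[]
t=6-9: P3@Q0 runs 3, rem=11, quantum used, demote→Q1. Q0=[P4] Q1=[P1,P2,P3] Q2=[]
t=9-12: P4@Q0 runs 3, rem=8, I/O yield, promote→Q0. Q0=[P4] Q1=[P1,P2,P3] Q2=[]
t=12-15: P4@Q0 runs 3, rem=5, I/O yield, promote→Q0. Q0=[P4] Q1=[P1,P2,P3] Q2=[]
t=15-18: P4@Q0 runs 3, rem=2, I/O yield, promote→Q0. Q0=[P4] Q1=[P1,P2,P3] Q2=[]
t=18-20: P4@Q0 runs 2, rem=0, completes. Q0=[] Q1=[P1,P2,P3] Q2=[]
t=20-23: P1@Q1 runs 3, rem=0, completes. Q0=[] Q1=[P2,P3] Q2=[]
t=23-29: P2@Q1 runs 6, rem=6, quantum used, demote→Q2. Q0=[] Q1=[P3] Q2=[P2]
t=29-35: P3@Q1 runs 6, rem=5, quantum used, demote→Q2. Q0=[] Q1=[] Q2=[P2,P3]
t=35-41: P2@Q2 runs 6, rem=0, completes. Q0=[] Q1=[] Q2=[P3]
t=41-46: P3@Q2 runs 5, rem=0, completes. Q0=[] Q1=[] Q2=[]

Answer: 1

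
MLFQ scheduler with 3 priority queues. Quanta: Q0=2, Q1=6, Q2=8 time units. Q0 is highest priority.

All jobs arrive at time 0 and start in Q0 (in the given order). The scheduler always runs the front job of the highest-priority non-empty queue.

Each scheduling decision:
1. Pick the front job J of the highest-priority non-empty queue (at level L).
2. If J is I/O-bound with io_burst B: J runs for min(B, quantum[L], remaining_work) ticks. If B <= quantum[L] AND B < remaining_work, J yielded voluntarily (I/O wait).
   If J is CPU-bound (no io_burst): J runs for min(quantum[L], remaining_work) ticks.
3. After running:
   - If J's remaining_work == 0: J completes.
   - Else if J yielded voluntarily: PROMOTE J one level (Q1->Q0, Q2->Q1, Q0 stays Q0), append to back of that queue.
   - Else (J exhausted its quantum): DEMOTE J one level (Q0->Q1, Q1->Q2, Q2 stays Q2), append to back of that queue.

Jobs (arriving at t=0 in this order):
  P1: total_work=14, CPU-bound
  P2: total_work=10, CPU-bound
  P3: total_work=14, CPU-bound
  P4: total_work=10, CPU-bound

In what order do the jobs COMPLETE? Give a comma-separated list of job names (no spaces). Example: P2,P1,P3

t=0-2: P1@Q0 runs 2, rem=12, quantum used, demote→Q1. Q0=[P2,P3,P4] Q1=[P1] Q2=[]
t=2-4: P2@Q0 runs 2, rem=8, quantum used, demote→Q1. Q0=[P3,P4] Q1=[P1,P2] Q2=[]
t=4-6: P3@Q0 runs 2, rem=12, quantum used, demote→Q1. Q0=[P4] Q1=[P1,P2,P3] Q2=[]
t=6-8: P4@Q0 runs 2, rem=8, quantum used, demote→Q1. Q0=[] Q1=[P1,P2,P3,P4] Q2=[]
t=8-14: P1@Q1 runs 6, rem=6, quantum used, demote→Q2. Q0=[] Q1=[P2,P3,P4] Q2=[P1]
t=14-20: P2@Q1 runs 6, rem=2, quantum used, demote→Q2. Q0=[] Q1=[P3,P4] Q2=[P1,P2]
t=20-26: P3@Q1 runs 6, rem=6, quantum used, demote→Q2. Q0=[] Q1=[P4] Q2=[P1,P2,P3]
t=26-32: P4@Q1 runs 6, rem=2, quantum used, demote→Q2. Q0=[] Q1=[] Q2=[P1,P2,P3,P4]
t=32-38: P1@Q2 runs 6, rem=0, completes. Q0=[] Q1=[] Q2=[P2,P3,P4]
t=38-40: P2@Q2 runs 2, rem=0, completes. Q0=[] Q1=[] Q2=[P3,P4]
t=40-46: P3@Q2 runs 6, rem=0, completes. Q0=[] Q1=[] Q2=[P4]
t=46-48: P4@Q2 runs 2, rem=0, completes. Q0=[] Q1=[] Q2=[]

Answer: P1,P2,P3,P4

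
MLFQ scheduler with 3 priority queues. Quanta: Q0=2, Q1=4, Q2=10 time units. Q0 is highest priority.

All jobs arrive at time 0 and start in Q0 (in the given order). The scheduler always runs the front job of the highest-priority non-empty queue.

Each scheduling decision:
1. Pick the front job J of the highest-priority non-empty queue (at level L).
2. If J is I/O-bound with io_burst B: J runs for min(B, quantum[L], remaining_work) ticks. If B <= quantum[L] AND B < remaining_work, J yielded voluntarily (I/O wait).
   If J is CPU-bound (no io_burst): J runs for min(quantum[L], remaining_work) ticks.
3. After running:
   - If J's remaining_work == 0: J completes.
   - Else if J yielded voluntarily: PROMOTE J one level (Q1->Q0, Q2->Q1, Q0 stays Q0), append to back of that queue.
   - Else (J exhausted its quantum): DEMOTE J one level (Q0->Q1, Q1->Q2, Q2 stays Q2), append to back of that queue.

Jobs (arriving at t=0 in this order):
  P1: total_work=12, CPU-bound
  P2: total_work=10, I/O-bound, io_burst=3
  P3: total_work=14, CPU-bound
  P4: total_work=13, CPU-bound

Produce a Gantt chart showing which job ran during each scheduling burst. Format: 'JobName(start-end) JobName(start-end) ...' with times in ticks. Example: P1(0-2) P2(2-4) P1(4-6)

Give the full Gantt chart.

t=0-2: P1@Q0 runs 2, rem=10, quantum used, demote→Q1. Q0=[P2,P3,P4] Q1=[P1] Q2=[]
t=2-4: P2@Q0 runs 2, rem=8, quantum used, demote→Q1. Q0=[P3,P4] Q1=[P1,P2] Q2=[]
t=4-6: P3@Q0 runs 2, rem=12, quantum used, demote→Q1. Q0=[P4] Q1=[P1,P2,P3] Q2=[]
t=6-8: P4@Q0 runs 2, rem=11, quantum used, demote→Q1. Q0=[] Q1=[P1,P2,P3,P4] Q2=[]
t=8-12: P1@Q1 runs 4, rem=6, quantum used, demote→Q2. Q0=[] Q1=[P2,P3,P4] Q2=[P1]
t=12-15: P2@Q1 runs 3, rem=5, I/O yield, promote→Q0. Q0=[P2] Q1=[P3,P4] Q2=[P1]
t=15-17: P2@Q0 runs 2, rem=3, quantum used, demote→Q1. Q0=[] Q1=[P3,P4,P2] Q2=[P1]
t=17-21: P3@Q1 runs 4, rem=8, quantum used, demote→Q2. Q0=[] Q1=[P4,P2] Q2=[P1,P3]
t=21-25: P4@Q1 runs 4, rem=7, quantum used, demote→Q2. Q0=[] Q1=[P2] Q2=[P1,P3,P4]
t=25-28: P2@Q1 runs 3, rem=0, completes. Q0=[] Q1=[] Q2=[P1,P3,P4]
t=28-34: P1@Q2 runs 6, rem=0, completes. Q0=[] Q1=[] Q2=[P3,P4]
t=34-42: P3@Q2 runs 8, rem=0, completes. Q0=[] Q1=[] Q2=[P4]
t=42-49: P4@Q2 runs 7, rem=0, completes. Q0=[] Q1=[] Q2=[]

Answer: P1(0-2) P2(2-4) P3(4-6) P4(6-8) P1(8-12) P2(12-15) P2(15-17) P3(17-21) P4(21-25) P2(25-28) P1(28-34) P3(34-42) P4(42-49)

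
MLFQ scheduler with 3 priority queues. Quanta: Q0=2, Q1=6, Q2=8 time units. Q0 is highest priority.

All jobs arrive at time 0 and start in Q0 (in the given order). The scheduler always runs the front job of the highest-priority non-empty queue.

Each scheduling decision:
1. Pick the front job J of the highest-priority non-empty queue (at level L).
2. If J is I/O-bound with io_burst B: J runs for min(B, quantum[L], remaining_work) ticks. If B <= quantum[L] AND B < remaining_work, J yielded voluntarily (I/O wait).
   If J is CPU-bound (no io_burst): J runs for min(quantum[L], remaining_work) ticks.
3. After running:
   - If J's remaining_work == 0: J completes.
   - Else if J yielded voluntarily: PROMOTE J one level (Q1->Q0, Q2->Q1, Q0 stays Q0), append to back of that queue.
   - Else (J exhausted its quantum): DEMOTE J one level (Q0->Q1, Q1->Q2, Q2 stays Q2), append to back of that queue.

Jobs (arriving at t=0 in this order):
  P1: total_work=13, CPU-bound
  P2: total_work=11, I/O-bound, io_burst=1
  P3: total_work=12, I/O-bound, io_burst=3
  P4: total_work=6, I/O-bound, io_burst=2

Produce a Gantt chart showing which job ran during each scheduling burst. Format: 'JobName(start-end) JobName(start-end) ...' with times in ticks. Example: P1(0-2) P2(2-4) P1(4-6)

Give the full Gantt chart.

t=0-2: P1@Q0 runs 2, rem=11, quantum used, demote→Q1. Q0=[P2,P3,P4] Q1=[P1] Q2=[]
t=2-3: P2@Q0 runs 1, rem=10, I/O yield, promote→Q0. Q0=[P3,P4,P2] Q1=[P1] Q2=[]
t=3-5: P3@Q0 runs 2, rem=10, quantum used, demote→Q1. Q0=[P4,P2] Q1=[P1,P3] Q2=[]
t=5-7: P4@Q0 runs 2, rem=4, I/O yield, promote→Q0. Q0=[P2,P4] Q1=[P1,P3] Q2=[]
t=7-8: P2@Q0 runs 1, rem=9, I/O yield, promote→Q0. Q0=[P4,P2] Q1=[P1,P3] Q2=[]
t=8-10: P4@Q0 runs 2, rem=2, I/O yield, promote→Q0. Q0=[P2,P4] Q1=[P1,P3] Q2=[]
t=10-11: P2@Q0 runs 1, rem=8, I/O yield, promote→Q0. Q0=[P4,P2] Q1=[P1,P3] Q2=[]
t=11-13: P4@Q0 runs 2, rem=0, completes. Q0=[P2] Q1=[P1,P3] Q2=[]
t=13-14: P2@Q0 runs 1, rem=7, I/O yield, promote→Q0. Q0=[P2] Q1=[P1,P3] Q2=[]
t=14-15: P2@Q0 runs 1, rem=6, I/O yield, promote→Q0. Q0=[P2] Q1=[P1,P3] Q2=[]
t=15-16: P2@Q0 runs 1, rem=5, I/O yield, promote→Q0. Q0=[P2] Q1=[P1,P3] Q2=[]
t=16-17: P2@Q0 runs 1, rem=4, I/O yield, promote→Q0. Q0=[P2] Q1=[P1,P3] Q2=[]
t=17-18: P2@Q0 runs 1, rem=3, I/O yield, promote→Q0. Q0=[P2] Q1=[P1,P3] Q2=[]
t=18-19: P2@Q0 runs 1, rem=2, I/O yield, promote→Q0. Q0=[P2] Q1=[P1,P3] Q2=[]
t=19-20: P2@Q0 runs 1, rem=1, I/O yield, promote→Q0. Q0=[P2] Q1=[P1,P3] Q2=[]
t=20-21: P2@Q0 runs 1, rem=0, completes. Q0=[] Q1=[P1,P3] Q2=[]
t=21-27: P1@Q1 runs 6, rem=5, quantum used, demote→Q2. Q0=[] Q1=[P3] Q2=[P1]
t=27-30: P3@Q1 runs 3, rem=7, I/O yield, promote→Q0. Q0=[P3] Q1=[] Q2=[P1]
t=30-32: P3@Q0 runs 2, rem=5, quantum used, demote→Q1. Q0=[] Q1=[P3] Q2=[P1]
t=32-35: P3@Q1 runs 3, rem=2, I/O yield, promote→Q0. Q0=[P3] Q1=[] Q2=[P1]
t=35-37: P3@Q0 runs 2, rem=0, completes. Q0=[] Q1=[] Q2=[P1]
t=37-42: P1@Q2 runs 5, rem=0, completes. Q0=[] Q1=[] Q2=[]

Answer: P1(0-2) P2(2-3) P3(3-5) P4(5-7) P2(7-8) P4(8-10) P2(10-11) P4(11-13) P2(13-14) P2(14-15) P2(15-16) P2(16-17) P2(17-18) P2(18-19) P2(19-20) P2(20-21) P1(21-27) P3(27-30) P3(30-32) P3(32-35) P3(35-37) P1(37-42)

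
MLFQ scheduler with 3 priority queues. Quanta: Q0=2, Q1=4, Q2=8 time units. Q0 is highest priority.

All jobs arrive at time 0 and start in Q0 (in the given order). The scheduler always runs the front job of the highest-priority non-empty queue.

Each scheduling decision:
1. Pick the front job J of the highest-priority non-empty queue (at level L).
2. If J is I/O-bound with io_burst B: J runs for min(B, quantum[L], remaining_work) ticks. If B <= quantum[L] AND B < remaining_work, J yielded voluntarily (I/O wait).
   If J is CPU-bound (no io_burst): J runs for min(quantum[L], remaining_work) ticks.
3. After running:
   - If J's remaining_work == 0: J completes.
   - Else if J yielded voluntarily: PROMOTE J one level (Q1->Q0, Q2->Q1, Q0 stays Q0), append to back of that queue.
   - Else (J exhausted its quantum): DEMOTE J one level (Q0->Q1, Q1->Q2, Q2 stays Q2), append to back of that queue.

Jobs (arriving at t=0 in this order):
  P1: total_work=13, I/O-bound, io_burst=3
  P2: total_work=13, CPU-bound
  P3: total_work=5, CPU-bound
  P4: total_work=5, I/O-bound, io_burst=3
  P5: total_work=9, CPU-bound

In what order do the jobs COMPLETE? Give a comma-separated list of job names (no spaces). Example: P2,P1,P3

Answer: P3,P4,P1,P2,P5

Derivation:
t=0-2: P1@Q0 runs 2, rem=11, quantum used, demote→Q1. Q0=[P2,P3,P4,P5] Q1=[P1] Q2=[]
t=2-4: P2@Q0 runs 2, rem=11, quantum used, demote→Q1. Q0=[P3,P4,P5] Q1=[P1,P2] Q2=[]
t=4-6: P3@Q0 runs 2, rem=3, quantum used, demote→Q1. Q0=[P4,P5] Q1=[P1,P2,P3] Q2=[]
t=6-8: P4@Q0 runs 2, rem=3, quantum used, demote→Q1. Q0=[P5] Q1=[P1,P2,P3,P4] Q2=[]
t=8-10: P5@Q0 runs 2, rem=7, quantum used, demote→Q1. Q0=[] Q1=[P1,P2,P3,P4,P5] Q2=[]
t=10-13: P1@Q1 runs 3, rem=8, I/O yield, promote→Q0. Q0=[P1] Q1=[P2,P3,P4,P5] Q2=[]
t=13-15: P1@Q0 runs 2, rem=6, quantum used, demote→Q1. Q0=[] Q1=[P2,P3,P4,P5,P1] Q2=[]
t=15-19: P2@Q1 runs 4, rem=7, quantum used, demote→Q2. Q0=[] Q1=[P3,P4,P5,P1] Q2=[P2]
t=19-22: P3@Q1 runs 3, rem=0, completes. Q0=[] Q1=[P4,P5,P1] Q2=[P2]
t=22-25: P4@Q1 runs 3, rem=0, completes. Q0=[] Q1=[P5,P1] Q2=[P2]
t=25-29: P5@Q1 runs 4, rem=3, quantum used, demote→Q2. Q0=[] Q1=[P1] Q2=[P2,P5]
t=29-32: P1@Q1 runs 3, rem=3, I/O yield, promote→Q0. Q0=[P1] Q1=[] Q2=[P2,P5]
t=32-34: P1@Q0 runs 2, rem=1, quantum used, demote→Q1. Q0=[] Q1=[P1] Q2=[P2,P5]
t=34-35: P1@Q1 runs 1, rem=0, completes. Q0=[] Q1=[] Q2=[P2,P5]
t=35-42: P2@Q2 runs 7, rem=0, completes. Q0=[] Q1=[] Q2=[P5]
t=42-45: P5@Q2 runs 3, rem=0, completes. Q0=[] Q1=[] Q2=[]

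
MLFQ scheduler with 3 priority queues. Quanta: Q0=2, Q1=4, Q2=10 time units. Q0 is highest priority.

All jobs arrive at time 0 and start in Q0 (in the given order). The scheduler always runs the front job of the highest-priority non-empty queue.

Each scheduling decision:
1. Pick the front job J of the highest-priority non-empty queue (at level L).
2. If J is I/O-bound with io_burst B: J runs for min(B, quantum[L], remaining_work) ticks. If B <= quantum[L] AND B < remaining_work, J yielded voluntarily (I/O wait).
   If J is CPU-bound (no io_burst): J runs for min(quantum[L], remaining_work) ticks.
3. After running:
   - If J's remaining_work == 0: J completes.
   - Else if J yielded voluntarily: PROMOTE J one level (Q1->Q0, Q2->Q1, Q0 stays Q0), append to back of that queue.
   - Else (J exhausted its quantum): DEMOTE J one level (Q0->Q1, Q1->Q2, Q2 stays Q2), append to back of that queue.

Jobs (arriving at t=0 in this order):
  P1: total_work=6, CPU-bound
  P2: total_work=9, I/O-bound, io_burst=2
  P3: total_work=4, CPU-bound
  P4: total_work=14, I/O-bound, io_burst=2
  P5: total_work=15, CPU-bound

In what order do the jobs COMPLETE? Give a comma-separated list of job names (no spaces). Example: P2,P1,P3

Answer: P2,P4,P1,P3,P5

Derivation:
t=0-2: P1@Q0 runs 2, rem=4, quantum used, demote→Q1. Q0=[P2,P3,P4,P5] Q1=[P1] Q2=[]
t=2-4: P2@Q0 runs 2, rem=7, I/O yield, promote→Q0. Q0=[P3,P4,P5,P2] Q1=[P1] Q2=[]
t=4-6: P3@Q0 runs 2, rem=2, quantum used, demote→Q1. Q0=[P4,P5,P2] Q1=[P1,P3] Q2=[]
t=6-8: P4@Q0 runs 2, rem=12, I/O yield, promote→Q0. Q0=[P5,P2,P4] Q1=[P1,P3] Q2=[]
t=8-10: P5@Q0 runs 2, rem=13, quantum used, demote→Q1. Q0=[P2,P4] Q1=[P1,P3,P5] Q2=[]
t=10-12: P2@Q0 runs 2, rem=5, I/O yield, promote→Q0. Q0=[P4,P2] Q1=[P1,P3,P5] Q2=[]
t=12-14: P4@Q0 runs 2, rem=10, I/O yield, promote→Q0. Q0=[P2,P4] Q1=[P1,P3,P5] Q2=[]
t=14-16: P2@Q0 runs 2, rem=3, I/O yield, promote→Q0. Q0=[P4,P2] Q1=[P1,P3,P5] Q2=[]
t=16-18: P4@Q0 runs 2, rem=8, I/O yield, promote→Q0. Q0=[P2,P4] Q1=[P1,P3,P5] Q2=[]
t=18-20: P2@Q0 runs 2, rem=1, I/O yield, promote→Q0. Q0=[P4,P2] Q1=[P1,P3,P5] Q2=[]
t=20-22: P4@Q0 runs 2, rem=6, I/O yield, promote→Q0. Q0=[P2,P4] Q1=[P1,P3,P5] Q2=[]
t=22-23: P2@Q0 runs 1, rem=0, completes. Q0=[P4] Q1=[P1,P3,P5] Q2=[]
t=23-25: P4@Q0 runs 2, rem=4, I/O yield, promote→Q0. Q0=[P4] Q1=[P1,P3,P5] Q2=[]
t=25-27: P4@Q0 runs 2, rem=2, I/O yield, promote→Q0. Q0=[P4] Q1=[P1,P3,P5] Q2=[]
t=27-29: P4@Q0 runs 2, rem=0, completes. Q0=[] Q1=[P1,P3,P5] Q2=[]
t=29-33: P1@Q1 runs 4, rem=0, completes. Q0=[] Q1=[P3,P5] Q2=[]
t=33-35: P3@Q1 runs 2, rem=0, completes. Q0=[] Q1=[P5] Q2=[]
t=35-39: P5@Q1 runs 4, rem=9, quantum used, demote→Q2. Q0=[] Q1=[] Q2=[P5]
t=39-48: P5@Q2 runs 9, rem=0, completes. Q0=[] Q1=[] Q2=[]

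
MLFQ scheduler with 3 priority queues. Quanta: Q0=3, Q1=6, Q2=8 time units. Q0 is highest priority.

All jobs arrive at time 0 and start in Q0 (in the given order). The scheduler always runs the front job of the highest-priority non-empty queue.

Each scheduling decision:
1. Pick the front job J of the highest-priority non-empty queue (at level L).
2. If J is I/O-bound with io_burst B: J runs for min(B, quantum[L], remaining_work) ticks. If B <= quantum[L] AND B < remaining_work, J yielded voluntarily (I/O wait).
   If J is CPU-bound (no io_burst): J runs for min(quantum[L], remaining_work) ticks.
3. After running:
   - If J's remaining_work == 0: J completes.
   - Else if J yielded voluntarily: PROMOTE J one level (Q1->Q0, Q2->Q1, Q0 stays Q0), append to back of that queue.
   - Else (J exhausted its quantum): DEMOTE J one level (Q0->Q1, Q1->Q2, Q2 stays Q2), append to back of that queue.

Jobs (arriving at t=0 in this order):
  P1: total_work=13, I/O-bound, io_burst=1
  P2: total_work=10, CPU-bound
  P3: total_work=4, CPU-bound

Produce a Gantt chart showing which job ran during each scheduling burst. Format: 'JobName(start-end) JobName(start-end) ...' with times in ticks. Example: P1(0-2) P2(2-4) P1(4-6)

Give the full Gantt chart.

t=0-1: P1@Q0 runs 1, rem=12, I/O yield, promote→Q0. Q0=[P2,P3,P1] Q1=[] Q2=[]
t=1-4: P2@Q0 runs 3, rem=7, quantum used, demote→Q1. Q0=[P3,P1] Q1=[P2] Q2=[]
t=4-7: P3@Q0 runs 3, rem=1, quantum used, demote→Q1. Q0=[P1] Q1=[P2,P3] Q2=[]
t=7-8: P1@Q0 runs 1, rem=11, I/O yield, promote→Q0. Q0=[P1] Q1=[P2,P3] Q2=[]
t=8-9: P1@Q0 runs 1, rem=10, I/O yield, promote→Q0. Q0=[P1] Q1=[P2,P3] Q2=[]
t=9-10: P1@Q0 runs 1, rem=9, I/O yield, promote→Q0. Q0=[P1] Q1=[P2,P3] Q2=[]
t=10-11: P1@Q0 runs 1, rem=8, I/O yield, promote→Q0. Q0=[P1] Q1=[P2,P3] Q2=[]
t=11-12: P1@Q0 runs 1, rem=7, I/O yield, promote→Q0. Q0=[P1] Q1=[P2,P3] Q2=[]
t=12-13: P1@Q0 runs 1, rem=6, I/O yield, promote→Q0. Q0=[P1] Q1=[P2,P3] Q2=[]
t=13-14: P1@Q0 runs 1, rem=5, I/O yield, promote→Q0. Q0=[P1] Q1=[P2,P3] Q2=[]
t=14-15: P1@Q0 runs 1, rem=4, I/O yield, promote→Q0. Q0=[P1] Q1=[P2,P3] Q2=[]
t=15-16: P1@Q0 runs 1, rem=3, I/O yield, promote→Q0. Q0=[P1] Q1=[P2,P3] Q2=[]
t=16-17: P1@Q0 runs 1, rem=2, I/O yield, promote→Q0. Q0=[P1] Q1=[P2,P3] Q2=[]
t=17-18: P1@Q0 runs 1, rem=1, I/O yield, promote→Q0. Q0=[P1] Q1=[P2,P3] Q2=[]
t=18-19: P1@Q0 runs 1, rem=0, completes. Q0=[] Q1=[P2,P3] Q2=[]
t=19-25: P2@Q1 runs 6, rem=1, quantum used, demote→Q2. Q0=[] Q1=[P3] Q2=[P2]
t=25-26: P3@Q1 runs 1, rem=0, completes. Q0=[] Q1=[] Q2=[P2]
t=26-27: P2@Q2 runs 1, rem=0, completes. Q0=[] Q1=[] Q2=[]

Answer: P1(0-1) P2(1-4) P3(4-7) P1(7-8) P1(8-9) P1(9-10) P1(10-11) P1(11-12) P1(12-13) P1(13-14) P1(14-15) P1(15-16) P1(16-17) P1(17-18) P1(18-19) P2(19-25) P3(25-26) P2(26-27)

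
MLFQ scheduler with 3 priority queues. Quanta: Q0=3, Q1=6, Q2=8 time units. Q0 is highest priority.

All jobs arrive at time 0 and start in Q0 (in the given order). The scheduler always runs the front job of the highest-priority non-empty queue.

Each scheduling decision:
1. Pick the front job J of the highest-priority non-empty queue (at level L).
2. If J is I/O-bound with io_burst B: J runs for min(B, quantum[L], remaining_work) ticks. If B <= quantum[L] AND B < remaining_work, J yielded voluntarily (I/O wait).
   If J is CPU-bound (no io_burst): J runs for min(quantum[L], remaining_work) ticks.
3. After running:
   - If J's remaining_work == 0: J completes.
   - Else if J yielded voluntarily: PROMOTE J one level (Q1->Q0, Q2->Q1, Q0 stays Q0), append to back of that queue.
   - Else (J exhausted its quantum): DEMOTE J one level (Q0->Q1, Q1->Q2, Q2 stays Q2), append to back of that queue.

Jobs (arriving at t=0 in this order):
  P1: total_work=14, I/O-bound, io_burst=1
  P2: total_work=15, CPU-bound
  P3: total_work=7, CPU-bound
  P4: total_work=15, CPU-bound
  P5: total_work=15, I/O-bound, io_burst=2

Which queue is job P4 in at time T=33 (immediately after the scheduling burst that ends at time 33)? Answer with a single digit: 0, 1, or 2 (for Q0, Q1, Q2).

t=0-1: P1@Q0 runs 1, rem=13, I/O yield, promote→Q0. Q0=[P2,P3,P4,P5,P1] Q1=[] Q2=[]
t=1-4: P2@Q0 runs 3, rem=12, quantum used, demote→Q1. Q0=[P3,P4,P5,P1] Q1=[P2] Q2=[]
t=4-7: P3@Q0 runs 3, rem=4, quantum used, demote→Q1. Q0=[P4,P5,P1] Q1=[P2,P3] Q2=[]
t=7-10: P4@Q0 runs 3, rem=12, quantum used, demote→Q1. Q0=[P5,P1] Q1=[P2,P3,P4] Q2=[]
t=10-12: P5@Q0 runs 2, rem=13, I/O yield, promote→Q0. Q0=[P1,P5] Q1=[P2,P3,P4] Q2=[]
t=12-13: P1@Q0 runs 1, rem=12, I/O yield, promote→Q0. Q0=[P5,P1] Q1=[P2,P3,P4] Q2=[]
t=13-15: P5@Q0 runs 2, rem=11, I/O yield, promote→Q0. Q0=[P1,P5] Q1=[P2,P3,P4] Q2=[]
t=15-16: P1@Q0 runs 1, rem=11, I/O yield, promote→Q0. Q0=[P5,P1] Q1=[P2,P3,P4] Q2=[]
t=16-18: P5@Q0 runs 2, rem=9, I/O yield, promote→Q0. Q0=[P1,P5] Q1=[P2,P3,P4] Q2=[]
t=18-19: P1@Q0 runs 1, rem=10, I/O yield, promote→Q0. Q0=[P5,P1] Q1=[P2,P3,P4] Q2=[]
t=19-21: P5@Q0 runs 2, rem=7, I/O yield, promote→Q0. Q0=[P1,P5] Q1=[P2,P3,P4] Q2=[]
t=21-22: P1@Q0 runs 1, rem=9, I/O yield, promote→Q0. Q0=[P5,P1] Q1=[P2,P3,P4] Q2=[]
t=22-24: P5@Q0 runs 2, rem=5, I/O yield, promote→Q0. Q0=[P1,P5] Q1=[P2,P3,P4] Q2=[]
t=24-25: P1@Q0 runs 1, rem=8, I/O yield, promote→Q0. Q0=[P5,P1] Q1=[P2,P3,P4] Q2=[]
t=25-27: P5@Q0 runs 2, rem=3, I/O yield, promote→Q0. Q0=[P1,P5] Q1=[P2,P3,P4] Q2=[]
t=27-28: P1@Q0 runs 1, rem=7, I/O yield, promote→Q0. Q0=[P5,P1] Q1=[P2,P3,P4] Q2=[]
t=28-30: P5@Q0 runs 2, rem=1, I/O yield, promote→Q0. Q0=[P1,P5] Q1=[P2,P3,P4] Q2=[]
t=30-31: P1@Q0 runs 1, rem=6, I/O yield, promote→Q0. Q0=[P5,P1] Q1=[P2,P3,P4] Q2=[]
t=31-32: P5@Q0 runs 1, rem=0, completes. Q0=[P1] Q1=[P2,P3,P4] Q2=[]
t=32-33: P1@Q0 runs 1, rem=5, I/O yield, promote→Q0. Q0=[P1] Q1=[P2,P3,P4] Q2=[]
t=33-34: P1@Q0 runs 1, rem=4, I/O yield, promote→Q0. Q0=[P1] Q1=[P2,P3,P4] Q2=[]
t=34-35: P1@Q0 runs 1, rem=3, I/O yield, promote→Q0. Q0=[P1] Q1=[P2,P3,P4] Q2=[]
t=35-36: P1@Q0 runs 1, rem=2, I/O yield, promote→Q0. Q0=[P1] Q1=[P2,P3,P4] Q2=[]
t=36-37: P1@Q0 runs 1, rem=1, I/O yield, promote→Q0. Q0=[P1] Q1=[P2,P3,P4] Q2=[]
t=37-38: P1@Q0 runs 1, rem=0, completes. Q0=[] Q1=[P2,P3,P4] Q2=[]
t=38-44: P2@Q1 runs 6, rem=6, quantum used, demote→Q2. Q0=[] Q1=[P3,P4] Q2=[P2]
t=44-48: P3@Q1 runs 4, rem=0, completes. Q0=[] Q1=[P4] Q2=[P2]
t=48-54: P4@Q1 runs 6, rem=6, quantum used, demote→Q2. Q0=[] Q1=[] Q2=[P2,P4]
t=54-60: P2@Q2 runs 6, rem=0, completes. Q0=[] Q1=[] Q2=[P4]
t=60-66: P4@Q2 runs 6, rem=0, completes. Q0=[] Q1=[] Q2=[]

Answer: 1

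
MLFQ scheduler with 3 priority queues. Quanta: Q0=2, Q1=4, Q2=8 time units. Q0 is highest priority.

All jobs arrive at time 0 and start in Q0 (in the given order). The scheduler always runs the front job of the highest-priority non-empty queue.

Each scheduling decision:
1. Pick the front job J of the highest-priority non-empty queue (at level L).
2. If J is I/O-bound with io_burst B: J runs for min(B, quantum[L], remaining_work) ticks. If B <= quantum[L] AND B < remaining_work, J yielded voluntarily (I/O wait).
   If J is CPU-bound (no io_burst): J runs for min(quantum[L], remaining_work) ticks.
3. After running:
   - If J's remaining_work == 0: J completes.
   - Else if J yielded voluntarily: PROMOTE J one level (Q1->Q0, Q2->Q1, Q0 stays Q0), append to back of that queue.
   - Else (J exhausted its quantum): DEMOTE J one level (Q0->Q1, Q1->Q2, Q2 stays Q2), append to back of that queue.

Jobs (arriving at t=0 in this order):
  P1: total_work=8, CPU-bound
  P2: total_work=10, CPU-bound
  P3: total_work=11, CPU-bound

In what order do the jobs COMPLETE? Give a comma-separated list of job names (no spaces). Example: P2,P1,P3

t=0-2: P1@Q0 runs 2, rem=6, quantum used, demote→Q1. Q0=[P2,P3] Q1=[P1] Q2=[]
t=2-4: P2@Q0 runs 2, rem=8, quantum used, demote→Q1. Q0=[P3] Q1=[P1,P2] Q2=[]
t=4-6: P3@Q0 runs 2, rem=9, quantum used, demote→Q1. Q0=[] Q1=[P1,P2,P3] Q2=[]
t=6-10: P1@Q1 runs 4, rem=2, quantum used, demote→Q2. Q0=[] Q1=[P2,P3] Q2=[P1]
t=10-14: P2@Q1 runs 4, rem=4, quantum used, demote→Q2. Q0=[] Q1=[P3] Q2=[P1,P2]
t=14-18: P3@Q1 runs 4, rem=5, quantum used, demote→Q2. Q0=[] Q1=[] Q2=[P1,P2,P3]
t=18-20: P1@Q2 runs 2, rem=0, completes. Q0=[] Q1=[] Q2=[P2,P3]
t=20-24: P2@Q2 runs 4, rem=0, completes. Q0=[] Q1=[] Q2=[P3]
t=24-29: P3@Q2 runs 5, rem=0, completes. Q0=[] Q1=[] Q2=[]

Answer: P1,P2,P3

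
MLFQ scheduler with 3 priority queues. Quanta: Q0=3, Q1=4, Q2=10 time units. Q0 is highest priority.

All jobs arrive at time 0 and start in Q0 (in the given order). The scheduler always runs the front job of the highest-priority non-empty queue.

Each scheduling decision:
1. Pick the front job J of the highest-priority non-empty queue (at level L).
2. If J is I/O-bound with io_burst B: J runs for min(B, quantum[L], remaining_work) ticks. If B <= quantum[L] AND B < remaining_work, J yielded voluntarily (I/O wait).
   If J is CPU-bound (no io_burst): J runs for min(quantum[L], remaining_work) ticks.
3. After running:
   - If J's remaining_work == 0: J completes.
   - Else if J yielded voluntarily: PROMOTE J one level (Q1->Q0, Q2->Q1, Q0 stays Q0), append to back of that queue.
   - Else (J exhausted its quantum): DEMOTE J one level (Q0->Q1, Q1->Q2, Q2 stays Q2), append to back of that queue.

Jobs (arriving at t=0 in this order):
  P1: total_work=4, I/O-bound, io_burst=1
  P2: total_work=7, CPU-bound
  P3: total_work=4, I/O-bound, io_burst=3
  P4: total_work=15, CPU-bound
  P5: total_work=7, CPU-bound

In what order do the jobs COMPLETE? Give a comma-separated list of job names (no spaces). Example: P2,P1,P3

Answer: P3,P1,P2,P5,P4

Derivation:
t=0-1: P1@Q0 runs 1, rem=3, I/O yield, promote→Q0. Q0=[P2,P3,P4,P5,P1] Q1=[] Q2=[]
t=1-4: P2@Q0 runs 3, rem=4, quantum used, demote→Q1. Q0=[P3,P4,P5,P1] Q1=[P2] Q2=[]
t=4-7: P3@Q0 runs 3, rem=1, I/O yield, promote→Q0. Q0=[P4,P5,P1,P3] Q1=[P2] Q2=[]
t=7-10: P4@Q0 runs 3, rem=12, quantum used, demote→Q1. Q0=[P5,P1,P3] Q1=[P2,P4] Q2=[]
t=10-13: P5@Q0 runs 3, rem=4, quantum used, demote→Q1. Q0=[P1,P3] Q1=[P2,P4,P5] Q2=[]
t=13-14: P1@Q0 runs 1, rem=2, I/O yield, promote→Q0. Q0=[P3,P1] Q1=[P2,P4,P5] Q2=[]
t=14-15: P3@Q0 runs 1, rem=0, completes. Q0=[P1] Q1=[P2,P4,P5] Q2=[]
t=15-16: P1@Q0 runs 1, rem=1, I/O yield, promote→Q0. Q0=[P1] Q1=[P2,P4,P5] Q2=[]
t=16-17: P1@Q0 runs 1, rem=0, completes. Q0=[] Q1=[P2,P4,P5] Q2=[]
t=17-21: P2@Q1 runs 4, rem=0, completes. Q0=[] Q1=[P4,P5] Q2=[]
t=21-25: P4@Q1 runs 4, rem=8, quantum used, demote→Q2. Q0=[] Q1=[P5] Q2=[P4]
t=25-29: P5@Q1 runs 4, rem=0, completes. Q0=[] Q1=[] Q2=[P4]
t=29-37: P4@Q2 runs 8, rem=0, completes. Q0=[] Q1=[] Q2=[]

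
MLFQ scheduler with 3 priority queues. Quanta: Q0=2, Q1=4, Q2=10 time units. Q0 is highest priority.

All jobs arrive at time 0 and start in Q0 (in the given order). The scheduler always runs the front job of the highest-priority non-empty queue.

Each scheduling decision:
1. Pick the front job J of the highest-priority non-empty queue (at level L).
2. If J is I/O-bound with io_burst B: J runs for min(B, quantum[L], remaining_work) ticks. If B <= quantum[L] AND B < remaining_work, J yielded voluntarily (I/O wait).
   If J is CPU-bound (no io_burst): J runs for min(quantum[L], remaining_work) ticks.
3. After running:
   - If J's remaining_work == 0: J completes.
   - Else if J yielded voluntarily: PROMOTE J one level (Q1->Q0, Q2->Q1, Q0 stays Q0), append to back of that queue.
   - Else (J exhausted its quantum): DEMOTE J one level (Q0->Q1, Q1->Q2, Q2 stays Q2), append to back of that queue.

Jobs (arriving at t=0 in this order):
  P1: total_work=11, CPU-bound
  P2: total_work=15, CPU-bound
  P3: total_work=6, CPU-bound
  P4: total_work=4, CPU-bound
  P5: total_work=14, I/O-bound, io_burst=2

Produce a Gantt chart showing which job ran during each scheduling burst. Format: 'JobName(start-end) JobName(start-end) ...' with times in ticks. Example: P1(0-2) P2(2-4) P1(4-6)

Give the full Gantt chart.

t=0-2: P1@Q0 runs 2, rem=9, quantum used, demote→Q1. Q0=[P2,P3,P4,P5] Q1=[P1] Q2=[]
t=2-4: P2@Q0 runs 2, rem=13, quantum used, demote→Q1. Q0=[P3,P4,P5] Q1=[P1,P2] Q2=[]
t=4-6: P3@Q0 runs 2, rem=4, quantum used, demote→Q1. Q0=[P4,P5] Q1=[P1,P2,P3] Q2=[]
t=6-8: P4@Q0 runs 2, rem=2, quantum used, demote→Q1. Q0=[P5] Q1=[P1,P2,P3,P4] Q2=[]
t=8-10: P5@Q0 runs 2, rem=12, I/O yield, promote→Q0. Q0=[P5] Q1=[P1,P2,P3,P4] Q2=[]
t=10-12: P5@Q0 runs 2, rem=10, I/O yield, promote→Q0. Q0=[P5] Q1=[P1,P2,P3,P4] Q2=[]
t=12-14: P5@Q0 runs 2, rem=8, I/O yield, promote→Q0. Q0=[P5] Q1=[P1,P2,P3,P4] Q2=[]
t=14-16: P5@Q0 runs 2, rem=6, I/O yield, promote→Q0. Q0=[P5] Q1=[P1,P2,P3,P4] Q2=[]
t=16-18: P5@Q0 runs 2, rem=4, I/O yield, promote→Q0. Q0=[P5] Q1=[P1,P2,P3,P4] Q2=[]
t=18-20: P5@Q0 runs 2, rem=2, I/O yield, promote→Q0. Q0=[P5] Q1=[P1,P2,P3,P4] Q2=[]
t=20-22: P5@Q0 runs 2, rem=0, completes. Q0=[] Q1=[P1,P2,P3,P4] Q2=[]
t=22-26: P1@Q1 runs 4, rem=5, quantum used, demote→Q2. Q0=[] Q1=[P2,P3,P4] Q2=[P1]
t=26-30: P2@Q1 runs 4, rem=9, quantum used, demote→Q2. Q0=[] Q1=[P3,P4] Q2=[P1,P2]
t=30-34: P3@Q1 runs 4, rem=0, completes. Q0=[] Q1=[P4] Q2=[P1,P2]
t=34-36: P4@Q1 runs 2, rem=0, completes. Q0=[] Q1=[] Q2=[P1,P2]
t=36-41: P1@Q2 runs 5, rem=0, completes. Q0=[] Q1=[] Q2=[P2]
t=41-50: P2@Q2 runs 9, rem=0, completes. Q0=[] Q1=[] Q2=[]

Answer: P1(0-2) P2(2-4) P3(4-6) P4(6-8) P5(8-10) P5(10-12) P5(12-14) P5(14-16) P5(16-18) P5(18-20) P5(20-22) P1(22-26) P2(26-30) P3(30-34) P4(34-36) P1(36-41) P2(41-50)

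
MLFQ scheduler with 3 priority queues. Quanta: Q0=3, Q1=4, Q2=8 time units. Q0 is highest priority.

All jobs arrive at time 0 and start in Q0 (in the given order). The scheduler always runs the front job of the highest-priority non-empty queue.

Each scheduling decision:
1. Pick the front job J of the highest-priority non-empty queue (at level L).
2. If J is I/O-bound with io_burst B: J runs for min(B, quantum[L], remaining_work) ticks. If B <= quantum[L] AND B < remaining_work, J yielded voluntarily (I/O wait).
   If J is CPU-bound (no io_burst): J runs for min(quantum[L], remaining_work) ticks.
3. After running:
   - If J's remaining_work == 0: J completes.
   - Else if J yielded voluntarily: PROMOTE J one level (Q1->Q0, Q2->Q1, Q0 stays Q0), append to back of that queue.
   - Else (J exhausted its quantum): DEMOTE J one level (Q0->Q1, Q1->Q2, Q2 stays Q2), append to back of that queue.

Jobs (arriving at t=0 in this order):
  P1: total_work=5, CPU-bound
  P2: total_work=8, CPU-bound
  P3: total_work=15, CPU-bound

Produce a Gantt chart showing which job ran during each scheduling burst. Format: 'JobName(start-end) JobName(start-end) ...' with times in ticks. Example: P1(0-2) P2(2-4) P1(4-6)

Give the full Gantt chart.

t=0-3: P1@Q0 runs 3, rem=2, quantum used, demote→Q1. Q0=[P2,P3] Q1=[P1] Q2=[]
t=3-6: P2@Q0 runs 3, rem=5, quantum used, demote→Q1. Q0=[P3] Q1=[P1,P2] Q2=[]
t=6-9: P3@Q0 runs 3, rem=12, quantum used, demote→Q1. Q0=[] Q1=[P1,P2,P3] Q2=[]
t=9-11: P1@Q1 runs 2, rem=0, completes. Q0=[] Q1=[P2,P3] Q2=[]
t=11-15: P2@Q1 runs 4, rem=1, quantum used, demote→Q2. Q0=[] Q1=[P3] Q2=[P2]
t=15-19: P3@Q1 runs 4, rem=8, quantum used, demote→Q2. Q0=[] Q1=[] Q2=[P2,P3]
t=19-20: P2@Q2 runs 1, rem=0, completes. Q0=[] Q1=[] Q2=[P3]
t=20-28: P3@Q2 runs 8, rem=0, completes. Q0=[] Q1=[] Q2=[]

Answer: P1(0-3) P2(3-6) P3(6-9) P1(9-11) P2(11-15) P3(15-19) P2(19-20) P3(20-28)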